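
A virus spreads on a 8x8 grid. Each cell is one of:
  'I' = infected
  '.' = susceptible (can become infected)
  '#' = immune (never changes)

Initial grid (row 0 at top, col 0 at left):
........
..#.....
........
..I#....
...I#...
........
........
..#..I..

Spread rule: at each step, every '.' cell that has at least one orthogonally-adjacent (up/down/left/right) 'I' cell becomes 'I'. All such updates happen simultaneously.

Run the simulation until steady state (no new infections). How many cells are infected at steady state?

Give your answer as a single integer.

Answer: 60

Derivation:
Step 0 (initial): 3 infected
Step 1: +7 new -> 10 infected
Step 2: +12 new -> 22 infected
Step 3: +10 new -> 32 infected
Step 4: +11 new -> 43 infected
Step 5: +9 new -> 52 infected
Step 6: +5 new -> 57 infected
Step 7: +2 new -> 59 infected
Step 8: +1 new -> 60 infected
Step 9: +0 new -> 60 infected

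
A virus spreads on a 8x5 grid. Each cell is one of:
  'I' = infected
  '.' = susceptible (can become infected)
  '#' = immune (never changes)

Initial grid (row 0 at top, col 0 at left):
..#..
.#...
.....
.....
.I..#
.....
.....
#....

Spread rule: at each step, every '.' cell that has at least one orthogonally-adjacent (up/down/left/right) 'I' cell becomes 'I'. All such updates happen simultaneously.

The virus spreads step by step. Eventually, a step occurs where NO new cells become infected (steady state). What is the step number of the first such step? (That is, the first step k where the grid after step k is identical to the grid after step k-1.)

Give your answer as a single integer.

Step 0 (initial): 1 infected
Step 1: +4 new -> 5 infected
Step 2: +7 new -> 12 infected
Step 3: +7 new -> 19 infected
Step 4: +7 new -> 26 infected
Step 5: +5 new -> 31 infected
Step 6: +4 new -> 35 infected
Step 7: +1 new -> 36 infected
Step 8: +0 new -> 36 infected

Answer: 8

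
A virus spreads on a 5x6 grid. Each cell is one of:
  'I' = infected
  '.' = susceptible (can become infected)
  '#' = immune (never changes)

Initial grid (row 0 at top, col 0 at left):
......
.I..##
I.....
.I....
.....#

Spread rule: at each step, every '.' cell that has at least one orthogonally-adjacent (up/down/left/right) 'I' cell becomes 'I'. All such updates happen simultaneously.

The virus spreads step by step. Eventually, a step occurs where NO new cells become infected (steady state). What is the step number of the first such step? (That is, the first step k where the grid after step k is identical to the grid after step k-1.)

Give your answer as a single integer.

Answer: 6

Derivation:
Step 0 (initial): 3 infected
Step 1: +7 new -> 10 infected
Step 2: +7 new -> 17 infected
Step 3: +4 new -> 21 infected
Step 4: +4 new -> 25 infected
Step 5: +2 new -> 27 infected
Step 6: +0 new -> 27 infected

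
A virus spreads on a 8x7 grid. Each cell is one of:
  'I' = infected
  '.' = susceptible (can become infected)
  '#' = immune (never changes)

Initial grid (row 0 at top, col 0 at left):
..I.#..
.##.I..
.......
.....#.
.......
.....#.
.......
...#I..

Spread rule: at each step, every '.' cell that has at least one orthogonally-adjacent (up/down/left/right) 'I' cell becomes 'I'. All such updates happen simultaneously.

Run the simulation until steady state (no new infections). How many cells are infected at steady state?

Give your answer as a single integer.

Step 0 (initial): 3 infected
Step 1: +7 new -> 10 infected
Step 2: +10 new -> 20 infected
Step 3: +9 new -> 29 infected
Step 4: +10 new -> 39 infected
Step 5: +7 new -> 46 infected
Step 6: +4 new -> 50 infected
Step 7: +0 new -> 50 infected

Answer: 50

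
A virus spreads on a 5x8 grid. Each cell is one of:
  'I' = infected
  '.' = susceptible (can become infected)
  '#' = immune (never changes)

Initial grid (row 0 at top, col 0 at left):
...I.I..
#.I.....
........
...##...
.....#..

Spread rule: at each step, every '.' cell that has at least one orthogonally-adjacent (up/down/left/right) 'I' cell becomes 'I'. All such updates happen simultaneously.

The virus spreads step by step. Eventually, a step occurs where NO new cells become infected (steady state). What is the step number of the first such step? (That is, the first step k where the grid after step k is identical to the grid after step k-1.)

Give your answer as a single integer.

Answer: 7

Derivation:
Step 0 (initial): 3 infected
Step 1: +7 new -> 10 infected
Step 2: +8 new -> 18 infected
Step 3: +8 new -> 26 infected
Step 4: +5 new -> 31 infected
Step 5: +4 new -> 35 infected
Step 6: +1 new -> 36 infected
Step 7: +0 new -> 36 infected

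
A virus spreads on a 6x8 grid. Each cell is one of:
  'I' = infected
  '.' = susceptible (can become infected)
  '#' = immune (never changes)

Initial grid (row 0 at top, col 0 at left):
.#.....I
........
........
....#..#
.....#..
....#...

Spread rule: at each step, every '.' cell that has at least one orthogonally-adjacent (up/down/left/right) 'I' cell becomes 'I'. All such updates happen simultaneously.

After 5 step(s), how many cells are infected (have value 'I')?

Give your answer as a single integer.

Step 0 (initial): 1 infected
Step 1: +2 new -> 3 infected
Step 2: +3 new -> 6 infected
Step 3: +3 new -> 9 infected
Step 4: +4 new -> 13 infected
Step 5: +5 new -> 18 infected

Answer: 18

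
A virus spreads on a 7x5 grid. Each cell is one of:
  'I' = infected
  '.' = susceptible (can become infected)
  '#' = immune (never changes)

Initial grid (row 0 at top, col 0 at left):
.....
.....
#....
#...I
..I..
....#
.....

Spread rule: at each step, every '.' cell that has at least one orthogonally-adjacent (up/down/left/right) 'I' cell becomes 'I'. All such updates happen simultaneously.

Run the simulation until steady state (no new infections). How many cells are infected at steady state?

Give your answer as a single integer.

Answer: 32

Derivation:
Step 0 (initial): 2 infected
Step 1: +7 new -> 9 infected
Step 2: +8 new -> 17 infected
Step 3: +7 new -> 24 infected
Step 4: +5 new -> 29 infected
Step 5: +2 new -> 31 infected
Step 6: +1 new -> 32 infected
Step 7: +0 new -> 32 infected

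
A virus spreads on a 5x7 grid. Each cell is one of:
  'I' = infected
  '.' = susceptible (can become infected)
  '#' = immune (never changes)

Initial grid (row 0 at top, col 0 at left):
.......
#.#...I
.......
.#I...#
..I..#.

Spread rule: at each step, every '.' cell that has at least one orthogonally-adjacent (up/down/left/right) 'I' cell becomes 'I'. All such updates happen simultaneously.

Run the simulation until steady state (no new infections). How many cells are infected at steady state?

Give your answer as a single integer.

Step 0 (initial): 3 infected
Step 1: +7 new -> 10 infected
Step 2: +8 new -> 18 infected
Step 3: +7 new -> 25 infected
Step 4: +2 new -> 27 infected
Step 5: +2 new -> 29 infected
Step 6: +0 new -> 29 infected

Answer: 29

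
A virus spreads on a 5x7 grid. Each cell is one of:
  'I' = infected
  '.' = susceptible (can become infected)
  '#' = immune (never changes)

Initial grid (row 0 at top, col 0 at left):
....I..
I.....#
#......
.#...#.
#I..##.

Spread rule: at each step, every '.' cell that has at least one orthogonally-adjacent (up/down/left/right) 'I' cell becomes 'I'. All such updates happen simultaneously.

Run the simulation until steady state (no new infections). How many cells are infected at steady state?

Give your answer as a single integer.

Step 0 (initial): 3 infected
Step 1: +6 new -> 9 infected
Step 2: +10 new -> 19 infected
Step 3: +5 new -> 24 infected
Step 4: +1 new -> 25 infected
Step 5: +1 new -> 26 infected
Step 6: +1 new -> 27 infected
Step 7: +0 new -> 27 infected

Answer: 27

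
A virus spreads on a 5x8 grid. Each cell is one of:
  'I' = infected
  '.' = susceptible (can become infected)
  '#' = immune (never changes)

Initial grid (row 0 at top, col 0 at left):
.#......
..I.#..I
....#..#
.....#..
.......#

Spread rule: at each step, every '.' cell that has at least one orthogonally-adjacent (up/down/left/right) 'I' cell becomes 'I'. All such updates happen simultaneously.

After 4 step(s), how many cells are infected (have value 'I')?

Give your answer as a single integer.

Answer: 31

Derivation:
Step 0 (initial): 2 infected
Step 1: +6 new -> 8 infected
Step 2: +8 new -> 16 infected
Step 3: +9 new -> 25 infected
Step 4: +6 new -> 31 infected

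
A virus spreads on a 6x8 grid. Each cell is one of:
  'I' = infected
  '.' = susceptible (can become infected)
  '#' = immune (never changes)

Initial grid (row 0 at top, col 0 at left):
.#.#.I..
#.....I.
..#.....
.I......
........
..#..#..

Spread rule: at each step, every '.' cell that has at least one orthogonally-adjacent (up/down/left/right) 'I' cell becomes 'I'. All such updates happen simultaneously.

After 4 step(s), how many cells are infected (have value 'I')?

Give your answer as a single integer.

Step 0 (initial): 3 infected
Step 1: +9 new -> 12 infected
Step 2: +11 new -> 23 infected
Step 3: +10 new -> 33 infected
Step 4: +6 new -> 39 infected

Answer: 39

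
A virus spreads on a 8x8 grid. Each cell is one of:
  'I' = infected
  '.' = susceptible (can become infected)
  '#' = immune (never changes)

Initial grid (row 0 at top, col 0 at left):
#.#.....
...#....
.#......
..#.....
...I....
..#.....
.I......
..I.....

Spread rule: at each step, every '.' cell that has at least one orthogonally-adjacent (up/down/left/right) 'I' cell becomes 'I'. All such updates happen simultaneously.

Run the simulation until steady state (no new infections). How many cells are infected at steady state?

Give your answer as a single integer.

Answer: 58

Derivation:
Step 0 (initial): 3 infected
Step 1: +9 new -> 12 infected
Step 2: +9 new -> 21 infected
Step 3: +9 new -> 30 infected
Step 4: +9 new -> 39 infected
Step 5: +9 new -> 48 infected
Step 6: +7 new -> 55 infected
Step 7: +2 new -> 57 infected
Step 8: +1 new -> 58 infected
Step 9: +0 new -> 58 infected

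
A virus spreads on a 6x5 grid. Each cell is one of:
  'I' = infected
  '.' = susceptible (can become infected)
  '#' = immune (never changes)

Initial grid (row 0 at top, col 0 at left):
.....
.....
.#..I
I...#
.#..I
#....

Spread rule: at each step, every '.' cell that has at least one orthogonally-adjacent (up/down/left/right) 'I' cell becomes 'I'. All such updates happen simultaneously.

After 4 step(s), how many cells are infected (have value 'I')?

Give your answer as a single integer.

Step 0 (initial): 3 infected
Step 1: +7 new -> 10 infected
Step 2: +8 new -> 18 infected
Step 3: +5 new -> 23 infected
Step 4: +3 new -> 26 infected

Answer: 26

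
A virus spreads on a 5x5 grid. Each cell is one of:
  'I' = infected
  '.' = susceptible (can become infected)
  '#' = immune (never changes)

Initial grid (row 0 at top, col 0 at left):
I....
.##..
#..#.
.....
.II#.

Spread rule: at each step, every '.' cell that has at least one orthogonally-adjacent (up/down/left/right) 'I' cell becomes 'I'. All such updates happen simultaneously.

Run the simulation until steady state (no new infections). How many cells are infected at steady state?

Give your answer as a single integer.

Step 0 (initial): 3 infected
Step 1: +5 new -> 8 infected
Step 2: +5 new -> 13 infected
Step 3: +2 new -> 15 infected
Step 4: +4 new -> 19 infected
Step 5: +1 new -> 20 infected
Step 6: +0 new -> 20 infected

Answer: 20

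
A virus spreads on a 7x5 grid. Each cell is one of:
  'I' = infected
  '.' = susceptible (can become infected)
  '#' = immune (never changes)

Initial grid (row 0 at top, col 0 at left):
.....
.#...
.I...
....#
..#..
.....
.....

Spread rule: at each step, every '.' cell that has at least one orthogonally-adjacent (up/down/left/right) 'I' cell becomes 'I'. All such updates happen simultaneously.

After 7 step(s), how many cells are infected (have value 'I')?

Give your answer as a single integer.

Step 0 (initial): 1 infected
Step 1: +3 new -> 4 infected
Step 2: +6 new -> 10 infected
Step 3: +7 new -> 17 infected
Step 4: +7 new -> 24 infected
Step 5: +5 new -> 29 infected
Step 6: +2 new -> 31 infected
Step 7: +1 new -> 32 infected

Answer: 32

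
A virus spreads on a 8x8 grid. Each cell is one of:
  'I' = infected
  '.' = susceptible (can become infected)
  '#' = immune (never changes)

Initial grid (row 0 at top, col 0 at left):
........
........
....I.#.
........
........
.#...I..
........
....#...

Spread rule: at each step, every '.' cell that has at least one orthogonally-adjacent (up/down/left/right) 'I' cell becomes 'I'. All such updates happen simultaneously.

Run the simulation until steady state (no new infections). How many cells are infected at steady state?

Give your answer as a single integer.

Answer: 61

Derivation:
Step 0 (initial): 2 infected
Step 1: +8 new -> 10 infected
Step 2: +13 new -> 23 infected
Step 3: +13 new -> 36 infected
Step 4: +11 new -> 47 infected
Step 5: +8 new -> 55 infected
Step 6: +4 new -> 59 infected
Step 7: +2 new -> 61 infected
Step 8: +0 new -> 61 infected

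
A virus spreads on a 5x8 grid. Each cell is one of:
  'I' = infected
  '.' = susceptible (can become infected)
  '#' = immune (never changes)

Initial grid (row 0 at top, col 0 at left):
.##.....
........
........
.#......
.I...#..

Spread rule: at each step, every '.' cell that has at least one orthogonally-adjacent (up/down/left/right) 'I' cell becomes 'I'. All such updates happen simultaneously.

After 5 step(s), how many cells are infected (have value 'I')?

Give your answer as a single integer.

Step 0 (initial): 1 infected
Step 1: +2 new -> 3 infected
Step 2: +3 new -> 6 infected
Step 3: +4 new -> 10 infected
Step 4: +5 new -> 15 infected
Step 5: +5 new -> 20 infected

Answer: 20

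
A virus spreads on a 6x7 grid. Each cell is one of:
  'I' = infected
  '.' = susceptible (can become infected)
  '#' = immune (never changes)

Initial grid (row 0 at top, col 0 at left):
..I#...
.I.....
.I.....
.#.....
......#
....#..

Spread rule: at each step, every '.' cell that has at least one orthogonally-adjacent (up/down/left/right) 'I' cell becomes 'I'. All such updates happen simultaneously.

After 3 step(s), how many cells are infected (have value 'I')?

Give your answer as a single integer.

Step 0 (initial): 3 infected
Step 1: +5 new -> 8 infected
Step 2: +5 new -> 13 infected
Step 3: +5 new -> 18 infected

Answer: 18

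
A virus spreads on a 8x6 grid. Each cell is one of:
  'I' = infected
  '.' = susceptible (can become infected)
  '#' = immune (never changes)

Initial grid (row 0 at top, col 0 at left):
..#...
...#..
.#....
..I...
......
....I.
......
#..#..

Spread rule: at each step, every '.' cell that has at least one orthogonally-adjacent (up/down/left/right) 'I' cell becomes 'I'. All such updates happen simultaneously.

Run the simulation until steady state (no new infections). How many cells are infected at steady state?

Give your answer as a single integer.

Answer: 43

Derivation:
Step 0 (initial): 2 infected
Step 1: +8 new -> 10 infected
Step 2: +11 new -> 21 infected
Step 3: +8 new -> 29 infected
Step 4: +7 new -> 36 infected
Step 5: +5 new -> 41 infected
Step 6: +2 new -> 43 infected
Step 7: +0 new -> 43 infected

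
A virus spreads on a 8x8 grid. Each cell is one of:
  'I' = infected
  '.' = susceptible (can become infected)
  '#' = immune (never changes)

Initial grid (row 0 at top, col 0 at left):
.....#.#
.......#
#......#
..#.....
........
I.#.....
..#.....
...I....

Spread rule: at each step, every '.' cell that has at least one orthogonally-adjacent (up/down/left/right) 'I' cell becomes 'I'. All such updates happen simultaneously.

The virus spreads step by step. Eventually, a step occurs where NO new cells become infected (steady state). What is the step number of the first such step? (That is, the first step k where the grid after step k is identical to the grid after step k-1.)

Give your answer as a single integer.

Step 0 (initial): 2 infected
Step 1: +6 new -> 8 infected
Step 2: +8 new -> 16 infected
Step 3: +6 new -> 22 infected
Step 4: +6 new -> 28 infected
Step 5: +7 new -> 35 infected
Step 6: +8 new -> 43 infected
Step 7: +7 new -> 50 infected
Step 8: +4 new -> 54 infected
Step 9: +1 new -> 55 infected
Step 10: +1 new -> 56 infected
Step 11: +0 new -> 56 infected

Answer: 11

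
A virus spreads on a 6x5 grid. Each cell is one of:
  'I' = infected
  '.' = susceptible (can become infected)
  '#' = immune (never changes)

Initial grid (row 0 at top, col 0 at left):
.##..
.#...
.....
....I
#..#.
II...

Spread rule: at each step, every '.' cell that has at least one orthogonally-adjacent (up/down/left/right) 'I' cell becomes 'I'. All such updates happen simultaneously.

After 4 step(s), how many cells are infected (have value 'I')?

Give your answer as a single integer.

Step 0 (initial): 3 infected
Step 1: +5 new -> 8 infected
Step 2: +7 new -> 15 infected
Step 3: +5 new -> 20 infected
Step 4: +3 new -> 23 infected

Answer: 23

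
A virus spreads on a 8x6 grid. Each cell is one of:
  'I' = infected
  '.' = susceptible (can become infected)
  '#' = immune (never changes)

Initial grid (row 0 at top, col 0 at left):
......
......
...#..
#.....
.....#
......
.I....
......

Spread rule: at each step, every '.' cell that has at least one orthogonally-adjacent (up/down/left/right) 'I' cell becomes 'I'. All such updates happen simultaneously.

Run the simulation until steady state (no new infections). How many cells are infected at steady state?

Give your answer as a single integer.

Step 0 (initial): 1 infected
Step 1: +4 new -> 5 infected
Step 2: +6 new -> 11 infected
Step 3: +6 new -> 17 infected
Step 4: +6 new -> 23 infected
Step 5: +7 new -> 30 infected
Step 6: +4 new -> 34 infected
Step 7: +5 new -> 39 infected
Step 8: +3 new -> 42 infected
Step 9: +2 new -> 44 infected
Step 10: +1 new -> 45 infected
Step 11: +0 new -> 45 infected

Answer: 45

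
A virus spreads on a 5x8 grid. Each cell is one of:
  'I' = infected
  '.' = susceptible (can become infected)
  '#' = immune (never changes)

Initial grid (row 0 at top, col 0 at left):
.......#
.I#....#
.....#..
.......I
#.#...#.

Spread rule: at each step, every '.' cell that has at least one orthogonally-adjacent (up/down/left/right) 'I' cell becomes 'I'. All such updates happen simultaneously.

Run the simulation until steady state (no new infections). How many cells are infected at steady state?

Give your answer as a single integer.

Step 0 (initial): 2 infected
Step 1: +6 new -> 8 infected
Step 2: +7 new -> 15 infected
Step 3: +8 new -> 23 infected
Step 4: +7 new -> 30 infected
Step 5: +3 new -> 33 infected
Step 6: +0 new -> 33 infected

Answer: 33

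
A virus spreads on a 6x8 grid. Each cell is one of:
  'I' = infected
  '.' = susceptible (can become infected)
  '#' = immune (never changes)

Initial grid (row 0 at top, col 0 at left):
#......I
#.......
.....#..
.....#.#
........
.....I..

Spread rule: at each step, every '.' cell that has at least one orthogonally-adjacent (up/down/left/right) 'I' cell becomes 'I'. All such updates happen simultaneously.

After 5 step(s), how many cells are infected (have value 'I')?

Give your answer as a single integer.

Answer: 34

Derivation:
Step 0 (initial): 2 infected
Step 1: +5 new -> 7 infected
Step 2: +7 new -> 14 infected
Step 3: +8 new -> 22 infected
Step 4: +6 new -> 28 infected
Step 5: +6 new -> 34 infected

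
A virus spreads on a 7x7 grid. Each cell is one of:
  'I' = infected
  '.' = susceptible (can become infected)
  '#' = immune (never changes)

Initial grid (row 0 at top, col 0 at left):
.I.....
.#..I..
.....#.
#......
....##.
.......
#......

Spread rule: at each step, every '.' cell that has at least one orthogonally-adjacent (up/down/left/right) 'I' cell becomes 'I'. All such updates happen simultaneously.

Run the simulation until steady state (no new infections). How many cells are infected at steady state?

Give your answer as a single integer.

Answer: 43

Derivation:
Step 0 (initial): 2 infected
Step 1: +6 new -> 8 infected
Step 2: +7 new -> 15 infected
Step 3: +6 new -> 21 infected
Step 4: +4 new -> 25 infected
Step 5: +4 new -> 29 infected
Step 6: +5 new -> 34 infected
Step 7: +6 new -> 40 infected
Step 8: +3 new -> 43 infected
Step 9: +0 new -> 43 infected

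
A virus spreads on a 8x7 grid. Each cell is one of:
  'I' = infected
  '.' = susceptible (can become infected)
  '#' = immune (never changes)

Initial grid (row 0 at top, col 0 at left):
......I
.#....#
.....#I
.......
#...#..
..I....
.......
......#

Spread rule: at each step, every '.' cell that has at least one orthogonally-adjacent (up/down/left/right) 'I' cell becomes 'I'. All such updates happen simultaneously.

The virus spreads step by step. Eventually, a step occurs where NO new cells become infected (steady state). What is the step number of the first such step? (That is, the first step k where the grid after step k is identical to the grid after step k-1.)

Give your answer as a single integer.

Answer: 7

Derivation:
Step 0 (initial): 3 infected
Step 1: +6 new -> 9 infected
Step 2: +12 new -> 21 infected
Step 3: +13 new -> 34 infected
Step 4: +11 new -> 45 infected
Step 5: +3 new -> 48 infected
Step 6: +2 new -> 50 infected
Step 7: +0 new -> 50 infected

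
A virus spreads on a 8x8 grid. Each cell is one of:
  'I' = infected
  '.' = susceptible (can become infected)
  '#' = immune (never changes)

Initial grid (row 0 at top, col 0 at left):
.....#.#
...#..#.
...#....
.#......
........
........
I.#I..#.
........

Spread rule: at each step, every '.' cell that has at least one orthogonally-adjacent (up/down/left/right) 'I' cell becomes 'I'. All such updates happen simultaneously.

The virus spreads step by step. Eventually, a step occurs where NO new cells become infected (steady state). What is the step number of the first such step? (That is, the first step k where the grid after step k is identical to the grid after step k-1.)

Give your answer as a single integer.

Step 0 (initial): 2 infected
Step 1: +6 new -> 8 infected
Step 2: +9 new -> 17 infected
Step 3: +7 new -> 24 infected
Step 4: +6 new -> 30 infected
Step 5: +8 new -> 38 infected
Step 6: +8 new -> 46 infected
Step 7: +6 new -> 52 infected
Step 8: +2 new -> 54 infected
Step 9: +1 new -> 55 infected
Step 10: +0 new -> 55 infected

Answer: 10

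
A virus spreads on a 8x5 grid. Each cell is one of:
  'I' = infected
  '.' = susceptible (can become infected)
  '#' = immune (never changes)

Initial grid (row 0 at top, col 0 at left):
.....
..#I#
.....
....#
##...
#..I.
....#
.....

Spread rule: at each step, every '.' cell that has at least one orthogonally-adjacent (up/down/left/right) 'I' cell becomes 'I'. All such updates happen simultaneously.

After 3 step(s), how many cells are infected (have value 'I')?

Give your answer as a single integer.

Step 0 (initial): 2 infected
Step 1: +6 new -> 8 infected
Step 2: +10 new -> 18 infected
Step 3: +6 new -> 24 infected

Answer: 24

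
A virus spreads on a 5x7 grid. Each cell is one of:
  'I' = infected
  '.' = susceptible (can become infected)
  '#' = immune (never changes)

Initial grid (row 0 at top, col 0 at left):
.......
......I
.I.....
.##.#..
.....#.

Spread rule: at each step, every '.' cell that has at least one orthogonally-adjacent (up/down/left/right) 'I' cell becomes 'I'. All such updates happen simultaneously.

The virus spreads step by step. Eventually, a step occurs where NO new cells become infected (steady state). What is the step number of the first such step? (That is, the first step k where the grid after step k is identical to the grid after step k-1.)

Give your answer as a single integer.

Answer: 6

Derivation:
Step 0 (initial): 2 infected
Step 1: +6 new -> 8 infected
Step 2: +9 new -> 17 infected
Step 3: +9 new -> 26 infected
Step 4: +3 new -> 29 infected
Step 5: +2 new -> 31 infected
Step 6: +0 new -> 31 infected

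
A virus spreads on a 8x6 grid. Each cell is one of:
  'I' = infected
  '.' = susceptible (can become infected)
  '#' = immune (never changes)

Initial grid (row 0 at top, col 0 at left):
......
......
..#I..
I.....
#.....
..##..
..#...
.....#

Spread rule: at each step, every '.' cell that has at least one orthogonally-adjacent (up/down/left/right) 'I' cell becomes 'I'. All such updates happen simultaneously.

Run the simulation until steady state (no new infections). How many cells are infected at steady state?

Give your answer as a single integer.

Step 0 (initial): 2 infected
Step 1: +5 new -> 7 infected
Step 2: +10 new -> 17 infected
Step 3: +9 new -> 26 infected
Step 4: +6 new -> 32 infected
Step 5: +4 new -> 36 infected
Step 6: +5 new -> 41 infected
Step 7: +1 new -> 42 infected
Step 8: +0 new -> 42 infected

Answer: 42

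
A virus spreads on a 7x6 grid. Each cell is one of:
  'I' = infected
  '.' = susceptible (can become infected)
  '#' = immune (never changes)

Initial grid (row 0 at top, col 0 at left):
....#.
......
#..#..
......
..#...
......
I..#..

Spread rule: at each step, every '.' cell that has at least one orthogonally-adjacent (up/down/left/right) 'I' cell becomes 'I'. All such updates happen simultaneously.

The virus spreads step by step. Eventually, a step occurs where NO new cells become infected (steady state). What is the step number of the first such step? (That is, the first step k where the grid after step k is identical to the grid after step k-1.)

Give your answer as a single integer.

Answer: 12

Derivation:
Step 0 (initial): 1 infected
Step 1: +2 new -> 3 infected
Step 2: +3 new -> 6 infected
Step 3: +3 new -> 9 infected
Step 4: +2 new -> 11 infected
Step 5: +4 new -> 15 infected
Step 6: +6 new -> 21 infected
Step 7: +6 new -> 27 infected
Step 8: +5 new -> 32 infected
Step 9: +3 new -> 35 infected
Step 10: +1 new -> 36 infected
Step 11: +1 new -> 37 infected
Step 12: +0 new -> 37 infected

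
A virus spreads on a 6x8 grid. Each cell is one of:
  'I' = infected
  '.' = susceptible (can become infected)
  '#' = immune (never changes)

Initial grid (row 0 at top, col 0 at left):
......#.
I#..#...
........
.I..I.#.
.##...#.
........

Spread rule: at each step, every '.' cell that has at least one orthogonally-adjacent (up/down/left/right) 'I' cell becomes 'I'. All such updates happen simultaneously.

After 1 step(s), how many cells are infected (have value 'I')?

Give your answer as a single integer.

Answer: 12

Derivation:
Step 0 (initial): 3 infected
Step 1: +9 new -> 12 infected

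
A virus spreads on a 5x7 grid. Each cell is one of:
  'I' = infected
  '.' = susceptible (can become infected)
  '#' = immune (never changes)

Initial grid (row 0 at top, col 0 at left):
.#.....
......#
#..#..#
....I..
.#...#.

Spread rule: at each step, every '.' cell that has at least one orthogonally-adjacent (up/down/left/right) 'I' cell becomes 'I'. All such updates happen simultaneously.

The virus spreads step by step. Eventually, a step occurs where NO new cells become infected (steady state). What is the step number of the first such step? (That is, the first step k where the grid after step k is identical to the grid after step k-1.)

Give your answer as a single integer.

Answer: 8

Derivation:
Step 0 (initial): 1 infected
Step 1: +4 new -> 5 infected
Step 2: +5 new -> 10 infected
Step 3: +7 new -> 17 infected
Step 4: +5 new -> 22 infected
Step 5: +4 new -> 26 infected
Step 6: +1 new -> 27 infected
Step 7: +1 new -> 28 infected
Step 8: +0 new -> 28 infected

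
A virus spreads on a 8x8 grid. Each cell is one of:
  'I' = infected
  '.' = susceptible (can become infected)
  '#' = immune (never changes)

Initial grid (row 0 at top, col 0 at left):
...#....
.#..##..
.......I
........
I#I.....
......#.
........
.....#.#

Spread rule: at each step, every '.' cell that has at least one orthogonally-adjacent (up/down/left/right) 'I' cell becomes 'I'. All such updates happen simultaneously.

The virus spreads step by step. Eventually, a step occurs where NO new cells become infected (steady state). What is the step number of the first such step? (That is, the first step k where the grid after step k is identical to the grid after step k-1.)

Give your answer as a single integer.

Answer: 7

Derivation:
Step 0 (initial): 3 infected
Step 1: +8 new -> 11 infected
Step 2: +14 new -> 25 infected
Step 3: +16 new -> 41 infected
Step 4: +9 new -> 50 infected
Step 5: +5 new -> 55 infected
Step 6: +1 new -> 56 infected
Step 7: +0 new -> 56 infected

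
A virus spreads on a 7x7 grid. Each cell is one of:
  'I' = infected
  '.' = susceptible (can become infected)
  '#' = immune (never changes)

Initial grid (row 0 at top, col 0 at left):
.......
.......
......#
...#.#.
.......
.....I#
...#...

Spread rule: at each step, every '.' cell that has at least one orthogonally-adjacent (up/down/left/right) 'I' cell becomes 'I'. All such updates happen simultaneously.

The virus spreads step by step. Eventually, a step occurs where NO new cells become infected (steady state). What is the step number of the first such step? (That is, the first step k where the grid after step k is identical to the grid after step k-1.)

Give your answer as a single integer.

Answer: 11

Derivation:
Step 0 (initial): 1 infected
Step 1: +3 new -> 4 infected
Step 2: +5 new -> 9 infected
Step 3: +4 new -> 13 infected
Step 4: +4 new -> 17 infected
Step 5: +7 new -> 24 infected
Step 6: +7 new -> 31 infected
Step 7: +6 new -> 37 infected
Step 8: +4 new -> 41 infected
Step 9: +2 new -> 43 infected
Step 10: +1 new -> 44 infected
Step 11: +0 new -> 44 infected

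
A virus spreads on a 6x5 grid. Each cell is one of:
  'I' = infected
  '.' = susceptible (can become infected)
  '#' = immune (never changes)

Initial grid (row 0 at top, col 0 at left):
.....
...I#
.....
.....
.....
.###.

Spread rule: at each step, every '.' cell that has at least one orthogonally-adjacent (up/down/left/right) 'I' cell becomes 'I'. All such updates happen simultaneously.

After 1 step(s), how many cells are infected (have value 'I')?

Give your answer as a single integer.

Step 0 (initial): 1 infected
Step 1: +3 new -> 4 infected

Answer: 4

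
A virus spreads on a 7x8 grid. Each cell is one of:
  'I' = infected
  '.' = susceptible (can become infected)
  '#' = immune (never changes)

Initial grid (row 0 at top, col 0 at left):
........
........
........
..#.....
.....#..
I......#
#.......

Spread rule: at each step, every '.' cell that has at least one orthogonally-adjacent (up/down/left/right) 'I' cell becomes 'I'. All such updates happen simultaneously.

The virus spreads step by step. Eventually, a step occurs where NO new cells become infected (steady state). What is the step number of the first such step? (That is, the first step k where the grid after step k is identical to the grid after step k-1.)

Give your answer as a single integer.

Step 0 (initial): 1 infected
Step 1: +2 new -> 3 infected
Step 2: +4 new -> 7 infected
Step 3: +5 new -> 12 infected
Step 4: +5 new -> 17 infected
Step 5: +7 new -> 24 infected
Step 6: +6 new -> 30 infected
Step 7: +6 new -> 36 infected
Step 8: +6 new -> 42 infected
Step 9: +4 new -> 46 infected
Step 10: +3 new -> 49 infected
Step 11: +2 new -> 51 infected
Step 12: +1 new -> 52 infected
Step 13: +0 new -> 52 infected

Answer: 13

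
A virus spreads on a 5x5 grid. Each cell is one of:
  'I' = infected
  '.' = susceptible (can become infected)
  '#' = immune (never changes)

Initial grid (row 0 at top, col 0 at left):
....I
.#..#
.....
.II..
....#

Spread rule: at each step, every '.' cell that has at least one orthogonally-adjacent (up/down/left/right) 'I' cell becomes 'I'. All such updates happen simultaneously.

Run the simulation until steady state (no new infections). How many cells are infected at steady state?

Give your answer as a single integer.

Step 0 (initial): 3 infected
Step 1: +7 new -> 10 infected
Step 2: +8 new -> 18 infected
Step 3: +3 new -> 21 infected
Step 4: +1 new -> 22 infected
Step 5: +0 new -> 22 infected

Answer: 22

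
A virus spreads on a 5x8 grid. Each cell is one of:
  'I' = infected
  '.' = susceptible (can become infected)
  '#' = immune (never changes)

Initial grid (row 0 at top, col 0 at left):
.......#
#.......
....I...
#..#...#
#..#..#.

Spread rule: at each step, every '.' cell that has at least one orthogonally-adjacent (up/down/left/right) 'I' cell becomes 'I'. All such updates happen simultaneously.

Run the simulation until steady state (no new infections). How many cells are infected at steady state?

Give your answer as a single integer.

Answer: 31

Derivation:
Step 0 (initial): 1 infected
Step 1: +4 new -> 5 infected
Step 2: +7 new -> 12 infected
Step 3: +9 new -> 21 infected
Step 4: +7 new -> 28 infected
Step 5: +2 new -> 30 infected
Step 6: +1 new -> 31 infected
Step 7: +0 new -> 31 infected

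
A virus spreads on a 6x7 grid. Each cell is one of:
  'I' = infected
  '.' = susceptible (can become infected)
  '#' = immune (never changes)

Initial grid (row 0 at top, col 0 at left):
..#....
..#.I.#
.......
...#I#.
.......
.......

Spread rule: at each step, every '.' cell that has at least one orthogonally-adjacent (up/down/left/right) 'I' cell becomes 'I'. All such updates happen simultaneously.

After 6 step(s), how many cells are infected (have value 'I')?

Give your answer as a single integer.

Answer: 36

Derivation:
Step 0 (initial): 2 infected
Step 1: +5 new -> 7 infected
Step 2: +7 new -> 14 infected
Step 3: +7 new -> 21 infected
Step 4: +6 new -> 27 infected
Step 5: +5 new -> 32 infected
Step 6: +4 new -> 36 infected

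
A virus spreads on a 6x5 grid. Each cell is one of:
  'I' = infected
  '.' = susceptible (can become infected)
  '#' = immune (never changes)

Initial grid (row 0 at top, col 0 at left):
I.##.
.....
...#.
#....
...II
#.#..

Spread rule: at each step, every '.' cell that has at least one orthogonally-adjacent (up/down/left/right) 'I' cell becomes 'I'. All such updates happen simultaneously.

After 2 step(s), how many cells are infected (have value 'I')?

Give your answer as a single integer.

Step 0 (initial): 3 infected
Step 1: +7 new -> 10 infected
Step 2: +5 new -> 15 infected

Answer: 15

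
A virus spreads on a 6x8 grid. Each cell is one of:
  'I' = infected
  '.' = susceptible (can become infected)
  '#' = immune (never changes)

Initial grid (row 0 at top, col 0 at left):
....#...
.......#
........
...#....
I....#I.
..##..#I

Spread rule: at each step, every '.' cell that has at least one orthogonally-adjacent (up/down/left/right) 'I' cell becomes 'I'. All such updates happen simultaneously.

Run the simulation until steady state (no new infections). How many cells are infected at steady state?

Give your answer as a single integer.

Step 0 (initial): 3 infected
Step 1: +5 new -> 8 infected
Step 2: +7 new -> 15 infected
Step 3: +8 new -> 23 infected
Step 4: +7 new -> 30 infected
Step 5: +7 new -> 37 infected
Step 6: +3 new -> 40 infected
Step 7: +1 new -> 41 infected
Step 8: +0 new -> 41 infected

Answer: 41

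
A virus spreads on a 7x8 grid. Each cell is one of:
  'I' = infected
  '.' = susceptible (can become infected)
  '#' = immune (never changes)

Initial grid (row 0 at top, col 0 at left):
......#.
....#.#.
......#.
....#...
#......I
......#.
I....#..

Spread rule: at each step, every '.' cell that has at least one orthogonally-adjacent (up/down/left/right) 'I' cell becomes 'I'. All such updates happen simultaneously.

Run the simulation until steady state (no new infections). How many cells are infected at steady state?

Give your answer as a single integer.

Step 0 (initial): 2 infected
Step 1: +5 new -> 7 infected
Step 2: +6 new -> 13 infected
Step 3: +8 new -> 21 infected
Step 4: +8 new -> 29 infected
Step 5: +6 new -> 35 infected
Step 6: +5 new -> 40 infected
Step 7: +5 new -> 45 infected
Step 8: +3 new -> 48 infected
Step 9: +0 new -> 48 infected

Answer: 48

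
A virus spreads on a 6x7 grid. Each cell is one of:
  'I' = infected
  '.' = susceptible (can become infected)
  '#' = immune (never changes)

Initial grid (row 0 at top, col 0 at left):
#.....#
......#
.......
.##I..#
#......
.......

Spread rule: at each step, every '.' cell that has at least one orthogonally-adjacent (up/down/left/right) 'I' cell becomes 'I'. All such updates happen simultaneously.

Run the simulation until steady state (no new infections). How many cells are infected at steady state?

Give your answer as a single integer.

Answer: 35

Derivation:
Step 0 (initial): 1 infected
Step 1: +3 new -> 4 infected
Step 2: +7 new -> 11 infected
Step 3: +9 new -> 20 infected
Step 4: +9 new -> 29 infected
Step 5: +6 new -> 35 infected
Step 6: +0 new -> 35 infected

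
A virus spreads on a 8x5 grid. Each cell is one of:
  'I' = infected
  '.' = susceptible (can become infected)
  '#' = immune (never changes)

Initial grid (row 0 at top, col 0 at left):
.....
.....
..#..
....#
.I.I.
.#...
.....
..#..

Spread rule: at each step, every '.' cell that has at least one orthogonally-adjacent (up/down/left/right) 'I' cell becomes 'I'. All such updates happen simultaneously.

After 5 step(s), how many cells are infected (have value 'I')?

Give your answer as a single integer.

Answer: 36

Derivation:
Step 0 (initial): 2 infected
Step 1: +6 new -> 8 infected
Step 2: +8 new -> 16 infected
Step 3: +8 new -> 24 infected
Step 4: +8 new -> 32 infected
Step 5: +4 new -> 36 infected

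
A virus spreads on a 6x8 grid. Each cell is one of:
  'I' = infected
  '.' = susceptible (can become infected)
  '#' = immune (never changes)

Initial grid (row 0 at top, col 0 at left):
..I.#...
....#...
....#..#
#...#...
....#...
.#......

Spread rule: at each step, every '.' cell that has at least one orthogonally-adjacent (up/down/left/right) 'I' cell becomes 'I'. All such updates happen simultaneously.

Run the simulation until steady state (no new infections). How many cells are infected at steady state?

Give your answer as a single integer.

Answer: 40

Derivation:
Step 0 (initial): 1 infected
Step 1: +3 new -> 4 infected
Step 2: +4 new -> 8 infected
Step 3: +4 new -> 12 infected
Step 4: +4 new -> 16 infected
Step 5: +3 new -> 19 infected
Step 6: +2 new -> 21 infected
Step 7: +2 new -> 23 infected
Step 8: +1 new -> 24 infected
Step 9: +2 new -> 26 infected
Step 10: +3 new -> 29 infected
Step 11: +3 new -> 32 infected
Step 12: +3 new -> 35 infected
Step 13: +2 new -> 37 infected
Step 14: +2 new -> 39 infected
Step 15: +1 new -> 40 infected
Step 16: +0 new -> 40 infected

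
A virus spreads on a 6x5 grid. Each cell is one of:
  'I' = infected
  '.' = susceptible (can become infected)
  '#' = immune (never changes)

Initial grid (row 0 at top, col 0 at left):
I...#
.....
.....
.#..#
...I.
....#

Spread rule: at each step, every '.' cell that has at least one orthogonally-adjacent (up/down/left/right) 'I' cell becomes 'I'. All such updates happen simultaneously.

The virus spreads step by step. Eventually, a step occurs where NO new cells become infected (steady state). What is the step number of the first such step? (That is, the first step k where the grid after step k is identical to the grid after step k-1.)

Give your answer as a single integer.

Step 0 (initial): 2 infected
Step 1: +6 new -> 8 infected
Step 2: +7 new -> 15 infected
Step 3: +9 new -> 24 infected
Step 4: +2 new -> 26 infected
Step 5: +0 new -> 26 infected

Answer: 5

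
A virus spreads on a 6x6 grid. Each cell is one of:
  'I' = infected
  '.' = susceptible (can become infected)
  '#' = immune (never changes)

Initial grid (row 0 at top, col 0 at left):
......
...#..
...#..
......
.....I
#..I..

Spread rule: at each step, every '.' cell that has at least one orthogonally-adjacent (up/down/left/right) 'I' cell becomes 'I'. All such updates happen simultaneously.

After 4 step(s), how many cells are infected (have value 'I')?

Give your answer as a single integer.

Answer: 22

Derivation:
Step 0 (initial): 2 infected
Step 1: +6 new -> 8 infected
Step 2: +5 new -> 13 infected
Step 3: +4 new -> 17 infected
Step 4: +5 new -> 22 infected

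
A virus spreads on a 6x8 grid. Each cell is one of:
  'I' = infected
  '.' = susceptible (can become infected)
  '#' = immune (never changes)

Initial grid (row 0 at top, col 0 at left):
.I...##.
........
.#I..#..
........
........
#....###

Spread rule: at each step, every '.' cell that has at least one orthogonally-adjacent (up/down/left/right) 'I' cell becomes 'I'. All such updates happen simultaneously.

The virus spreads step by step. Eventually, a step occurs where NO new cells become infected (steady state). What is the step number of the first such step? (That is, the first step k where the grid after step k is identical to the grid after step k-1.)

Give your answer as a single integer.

Step 0 (initial): 2 infected
Step 1: +6 new -> 8 infected
Step 2: +7 new -> 15 infected
Step 3: +8 new -> 23 infected
Step 4: +6 new -> 29 infected
Step 5: +4 new -> 33 infected
Step 6: +4 new -> 37 infected
Step 7: +3 new -> 40 infected
Step 8: +0 new -> 40 infected

Answer: 8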